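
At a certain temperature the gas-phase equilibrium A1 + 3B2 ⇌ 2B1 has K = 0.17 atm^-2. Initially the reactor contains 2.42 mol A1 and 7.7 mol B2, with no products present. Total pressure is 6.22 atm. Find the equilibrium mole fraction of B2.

y_B2 = 0.502

Basis: 2.42 mol A1 initially; let X = conversion of A1. Extent ξ = 2.42X.
Species balance: n_A1 = 2.42 − 2.42X; n_B2 = 7.7 − 7.26X; n_B1 = 4.84X.
n_T = Σnᵢ = 10.1 − 4.84X.
With p_i = (n_i/n_T)P, K = p_B1^2 / (p_A1 p_B2^3).
This yields a degree-4 equation in X; solving on (0,1), X = 0.543.
Then n_B2 = 3.76, n_T = 7.49, so y_B2 = 0.502.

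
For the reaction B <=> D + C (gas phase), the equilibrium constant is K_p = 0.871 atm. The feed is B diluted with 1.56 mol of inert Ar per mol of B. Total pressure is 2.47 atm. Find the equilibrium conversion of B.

Basis: 1 mol B initially; let X = conversion of B. Extent ξ = X.
At extent ξ: n_B = 1 − X; n_D = X; n_C = X; n_I = 1.56 (inert).
n_T = Σnᵢ = 2.56 + X.
y_i = n_i/n_T, p_i = y_i·P. K_p = p_D p_C / (p_B).
Equating to 0.871 atm and solving on 0 < X < 1: X = 0.639.

X = 0.639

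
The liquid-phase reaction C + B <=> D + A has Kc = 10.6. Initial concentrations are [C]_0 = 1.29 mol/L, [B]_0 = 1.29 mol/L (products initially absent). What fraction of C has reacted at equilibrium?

X = 0.765

Let X = conversion of C; extent ξ = 1.29·X mol/L.
Concentrations: [C] = 1.29 − 1.29X; [B] = 1.29 − 1.29X; [D] = 1.29X; [A] = 1.29X.
Kc = [D] [A] / ([C] [B]).
Solving Kc = 10.6 for X ∈ (0,1): X = 0.765.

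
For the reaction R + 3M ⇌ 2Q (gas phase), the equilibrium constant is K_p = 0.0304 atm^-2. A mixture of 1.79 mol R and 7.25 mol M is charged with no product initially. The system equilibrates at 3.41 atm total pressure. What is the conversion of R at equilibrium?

X = 0.308

Take 1.79 mol R as basis and let X be its fractional conversion, so ξ = 1.79X.
Mole table: n_R = 1.79 − 1.79X; n_M = 7.25 − 5.37X; n_Q = 3.58X.
Summing: n_T = 9.04 − 3.58X.
y_i = n_i/n_T, p_i = y_i·P. K_p = p_Q^2 / (p_R p_M^3).
Equating to 0.0304 atm^-2 and solving on 0 < X < 1: X = 0.308.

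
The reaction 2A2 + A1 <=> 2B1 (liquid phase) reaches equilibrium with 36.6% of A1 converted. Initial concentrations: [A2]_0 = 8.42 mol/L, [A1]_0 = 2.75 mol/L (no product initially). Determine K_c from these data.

K_c = 0.0566 L/mol

Let X = conversion of A1.
Concentrations: [A2] = 8.42 − 5.5X; [A1] = 2.75 − 2.75X; [B1] = 5.5X.
At X = 0.366: [A2] = 6.41, [A1] = 1.74, [B1] = 2.01.
K_c = [B1]^2 / ([A2]^2 [A1]) = 0.0566 L/mol.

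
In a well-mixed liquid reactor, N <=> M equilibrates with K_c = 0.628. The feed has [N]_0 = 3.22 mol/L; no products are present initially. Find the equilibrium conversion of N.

X = 0.386

Let X = conversion of N; extent ξ = 3.22·X mol/L.
Concentrations: [N] = 3.22 − 3.22X; [M] = 3.22X.
K_c = [M] / ([N]).
This equals 0.628 at X = 0.386 (the root in 0 < X < 1).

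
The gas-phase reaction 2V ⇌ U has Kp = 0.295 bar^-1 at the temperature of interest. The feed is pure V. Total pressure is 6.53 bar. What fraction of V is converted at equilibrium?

X = 0.661

Take 1 mol V as basis and let X be its fractional conversion, so ξ = 0.5X.
At extent ξ: n_V = 1 − X; n_U = 0.5X.
Total moles n_T = 1 − 0.5X.
With p_i = (n_i/n_T)P, Kp = p_U / (p_V^2).
Setting this equal to 0.295 bar^-1 and taking the physical root (0 < X < 1) gives X = 0.661.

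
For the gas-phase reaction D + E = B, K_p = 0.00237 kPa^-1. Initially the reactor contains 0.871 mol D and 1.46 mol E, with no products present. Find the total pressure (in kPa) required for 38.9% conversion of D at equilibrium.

Basis: 0.871 mol D initially; let X = conversion of D. Extent ξ = 0.871X.
Species balance: n_D = 0.871 − 0.871X; n_E = 1.46 − 0.871X; n_B = 0.871X.
n_T = Σnᵢ = 2.33 − 0.871X.
K_p = p_B / (p_D p_E) with p_i = (n_i/n_T)·P.
At X = 0.389: the mole-fraction product g(X) = Π y_i^ν_i = 1.131. Since K_p = g(X)·P^{-1}, P = (g/K_p)^(1/1) = (1.131/0.00237)^(1/1) = 477 kPa.

P = 477 kPa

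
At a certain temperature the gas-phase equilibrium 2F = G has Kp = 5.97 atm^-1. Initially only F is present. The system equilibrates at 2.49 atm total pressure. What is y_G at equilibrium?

y_G = 0.772

Let X = conversion of F (basis 1 mol F); extent of reaction ξ = 0.5X.
Moles: n_F = 1 − X; n_G = 0.5X.
Summing: n_T = 1 − 0.5X.
With p_i = (n_i/n_T)P, Kp = p_G / (p_F^2).
Equating to 5.97 atm^-1 and solving on 0 < X < 1: X = 0.871.
Then n_G = 0.436, n_T = 0.564, so y_G = 0.772.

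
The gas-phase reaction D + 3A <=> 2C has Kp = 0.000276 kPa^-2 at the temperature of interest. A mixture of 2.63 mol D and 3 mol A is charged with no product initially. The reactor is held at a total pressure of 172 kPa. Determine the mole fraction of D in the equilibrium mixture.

y_D = 0.458

Basis: 3 mol A initially; let X = conversion of A. Extent ξ = X.
Mole table: n_D = 2.63 − X; n_A = 3 − 3X; n_C = 2X.
n_T = Σnᵢ = 5.63 − 2X.
With p_i = (n_i/n_T)P, Kp = p_C^2 / (p_D p_A^3).
Substituting and setting equal to 0.000276 kPa^-2 gives a polynomial in X; the root in (0,1) is X = 0.601.
Then n_D = 2.03, n_T = 4.43, so y_D = 0.458.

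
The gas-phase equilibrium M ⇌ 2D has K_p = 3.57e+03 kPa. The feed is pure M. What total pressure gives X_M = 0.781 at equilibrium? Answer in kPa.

Basis: 1 mol M initially; let X = conversion of M. Extent ξ = X.
Species balance: n_M = 1 − X; n_D = 2X.
Total moles n_T = 1 + X.
K_p = p_D^2 / (p_M) with p_i = (n_i/n_T)·P.
At X = 0.781: the mole-fraction product g(X) = Π y_i^ν_i = 6.255. Since K_p = g(X)·P^{1}, P = (K_p/g)^(1/1) = (3.57e+03/6.255)^(1/1) = 571 kPa.

P = 571 kPa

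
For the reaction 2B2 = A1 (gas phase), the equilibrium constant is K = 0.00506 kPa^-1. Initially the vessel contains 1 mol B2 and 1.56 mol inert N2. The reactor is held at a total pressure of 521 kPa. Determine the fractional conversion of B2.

Take 1 mol B2 as basis and let X be its fractional conversion, so ξ = 0.5X.
Moles: n_B2 = 1 − X; n_A1 = 0.5X; n_I = 1.56 (inert).
n_T = Σnᵢ = 2.56 − 0.5X.
Mole fractions y_i = n_i/n_T; K = p_A1 / (p_B2^2) with p_i = y_i·P.
Equating to 0.00506 kPa^-1 and solving on 0 < X < 1: X = 0.523.

X = 0.523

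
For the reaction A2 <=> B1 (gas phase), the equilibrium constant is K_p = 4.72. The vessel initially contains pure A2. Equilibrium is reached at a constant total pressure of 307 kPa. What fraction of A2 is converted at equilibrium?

X = 0.825

Basis: 1 mol A2 initially; let X = conversion of A2. Extent ξ = X.
Mole table: n_A2 = 1 − X; n_B1 = X.
Total moles n_T = 1 (Δν = 0, constant).
y_i = n_i/n_T, p_i = y_i·P. K_p = p_B1 / (p_A2).
Substituting and setting equal to 4.72 gives a polynomial in X; the root in (0,1) is X = 0.825.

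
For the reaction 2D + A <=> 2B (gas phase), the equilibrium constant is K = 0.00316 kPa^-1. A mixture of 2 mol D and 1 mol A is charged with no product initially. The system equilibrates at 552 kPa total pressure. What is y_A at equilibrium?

Take 2 mol D as basis and let X be its fractional conversion, so ξ = X.
Mole table: n_D = 2 − 2X; n_A = 1 − X; n_B = 2X.
Summing: n_T = 3 − X.
With p_i = (n_i/n_T)P, K = p_B^2 / (p_D^2 p_A).
Substituting and setting equal to 0.00316 kPa^-1 gives a polynomial in X; the root in (0,1) is X = 0.390.
Then n_A = 0.61, n_T = 2.61, so y_A = 0.234.

y_A = 0.234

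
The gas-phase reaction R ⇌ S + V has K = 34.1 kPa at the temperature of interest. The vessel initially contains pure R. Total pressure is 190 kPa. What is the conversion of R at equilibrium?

X = 0.390

Let X = conversion of R (basis 1 mol R); extent of reaction ξ = X.
Mole table: n_R = 1 − X; n_S = X; n_V = X.
n_T = Σnᵢ = 1 + X.
y_i = n_i/n_T, p_i = y_i·P. K = p_S p_V / (p_R).
Equating to 34.1 kPa and solving on 0 < X < 1: X = 0.390.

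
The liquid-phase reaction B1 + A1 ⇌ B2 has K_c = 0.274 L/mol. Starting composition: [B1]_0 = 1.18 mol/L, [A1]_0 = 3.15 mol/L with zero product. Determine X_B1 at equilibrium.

Let X = conversion of B1; extent ξ = 1.18·X mol/L.
Concentrations: [B1] = 1.18 − 1.18X; [A1] = 3.15 − 1.18X; [B2] = 1.18X.
K_c = [B2] / ([B1] [A1]).
Equating to 0.274 L/mol: the physical root is X = 0.421.

X = 0.421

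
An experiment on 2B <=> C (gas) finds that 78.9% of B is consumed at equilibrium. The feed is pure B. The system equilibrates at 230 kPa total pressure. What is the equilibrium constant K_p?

K_p = 0.0233 kPa^-1

Take 1 mol B as basis and let X be its fractional conversion, so ξ = 0.5X.
Species balance: n_B = 1 − X; n_C = 0.5X.
Summing: n_T = 1 − 0.5X.
At X = 0.789: n_B = 0.211, n_C = 0.395, n_T = 0.605.
p_i = (n_i/n_T)·P. K_p = p_C / (p_B^2) = 0.0233 kPa^-1.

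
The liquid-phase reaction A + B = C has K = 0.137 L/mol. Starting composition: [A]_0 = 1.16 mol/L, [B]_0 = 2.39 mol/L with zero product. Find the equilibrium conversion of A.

Let X = conversion of A; extent ξ = 1.16·X mol/L.
Concentrations: [A] = 1.16 − 1.16X; [B] = 2.39 − 1.16X; [C] = 1.16X.
K = [C] / ([A] [B]).
This equals 0.137 at X = 0.226 (the root in 0 < X < 1).

X = 0.226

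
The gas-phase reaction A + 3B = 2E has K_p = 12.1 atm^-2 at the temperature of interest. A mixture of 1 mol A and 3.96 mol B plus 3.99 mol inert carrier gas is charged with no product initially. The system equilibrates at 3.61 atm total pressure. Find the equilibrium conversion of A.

X = 0.789

Take 1 mol A as basis and let X be its fractional conversion, so ξ = X.
Moles: n_A = 1 − X; n_B = 3.96 − 3X; n_E = 2X; n_I = 3.99 (inert).
Total moles n_T = 8.95 − 2X.
y_i = n_i/n_T, p_i = y_i·P. K_p = p_E^2 / (p_A p_B^3).
Substituting and setting equal to 12.1 atm^-2 gives a polynomial in X; the root in (0,1) is X = 0.789.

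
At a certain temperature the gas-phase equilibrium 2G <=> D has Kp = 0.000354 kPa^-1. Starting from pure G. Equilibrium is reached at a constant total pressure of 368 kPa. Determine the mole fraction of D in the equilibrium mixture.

Basis: 1 mol G initially; let X = conversion of G. Extent ξ = 0.5X.
Moles: n_G = 1 − X; n_D = 0.5X.
Summing: n_T = 1 − 0.5X.
y_i = n_i/n_T, p_i = y_i·P. Kp = p_D / (p_G^2).
Setting this equal to 0.000354 kPa^-1 and taking the physical root (0 < X < 1) gives X = 0.189.
Then n_D = 0.0946, n_T = 0.905, so y_D = 0.104.

y_D = 0.104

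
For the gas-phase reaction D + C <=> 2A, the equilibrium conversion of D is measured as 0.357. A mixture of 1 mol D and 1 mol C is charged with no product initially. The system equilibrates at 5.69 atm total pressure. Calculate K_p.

Take 1 mol D as basis and let X be its fractional conversion, so ξ = X.
Species balance: n_D = 1 − X; n_C = 1 − X; n_A = 2X.
n_T stays at 2 (no change in mole number).
At X = 0.357: n_D = 0.643, n_C = 0.643, n_A = 0.714, n_T = 2.
p_i = (n_i/n_T)·P. K_p = p_A^2 / (p_D p_C) = 1.23.

K_p = 1.23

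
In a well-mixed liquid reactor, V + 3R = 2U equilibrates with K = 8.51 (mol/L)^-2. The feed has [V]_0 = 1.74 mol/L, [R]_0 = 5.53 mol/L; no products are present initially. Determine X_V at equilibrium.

X = 0.797

Let X = conversion of V; extent ξ = 1.74·X mol/L.
Concentrations: [V] = 1.74 − 1.74X; [R] = 5.53 − 5.22X; [U] = 3.48X.
K = [U]^2 / ([V] [R]^3).
Solving K = 8.51 for X ∈ (0,1): X = 0.797.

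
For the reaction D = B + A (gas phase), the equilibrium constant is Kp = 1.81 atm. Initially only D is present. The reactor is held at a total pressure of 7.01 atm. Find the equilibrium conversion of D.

Let X = conversion of D (basis 1 mol D); extent of reaction ξ = X.
At extent ξ: n_D = 1 − X; n_B = X; n_A = X.
Total moles n_T = 1 + X.
y_i = n_i/n_T, p_i = y_i·P. Kp = p_B p_A / (p_D).
Substituting and setting equal to 1.81 atm gives a polynomial in X; the root in (0,1) is X = 0.453.

X = 0.453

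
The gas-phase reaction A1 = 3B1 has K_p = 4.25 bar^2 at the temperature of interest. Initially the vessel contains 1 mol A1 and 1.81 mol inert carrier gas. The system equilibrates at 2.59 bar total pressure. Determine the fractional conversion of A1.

Take 1 mol A1 as basis and let X be its fractional conversion, so ξ = X.
At extent ξ: n_A1 = 1 − X; n_B1 = 3X; n_I = 1.81 (inert).
Total moles n_T = 2.81 + 2X.
Mole fractions y_i = n_i/n_T; K_p = p_B1^3 / (p_A1) with p_i = y_i·P.
This yields a degree-3 equation in X; solving on (0,1), X = 0.545.

X = 0.545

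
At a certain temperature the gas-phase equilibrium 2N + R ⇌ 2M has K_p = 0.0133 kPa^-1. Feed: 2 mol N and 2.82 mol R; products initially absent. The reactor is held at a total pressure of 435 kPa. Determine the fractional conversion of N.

Take 2 mol N as basis and let X be its fractional conversion, so ξ = X.
Species balance: n_N = 2 − 2X; n_R = 2.82 − X; n_M = 2X.
Total moles n_T = 4.82 − X.
y_i = n_i/n_T, p_i = y_i·P. K_p = p_M^2 / (p_N^2 p_R).
Setting this equal to 0.0133 kPa^-1 and taking the physical root (0 < X < 1) gives X = 0.635.

X = 0.635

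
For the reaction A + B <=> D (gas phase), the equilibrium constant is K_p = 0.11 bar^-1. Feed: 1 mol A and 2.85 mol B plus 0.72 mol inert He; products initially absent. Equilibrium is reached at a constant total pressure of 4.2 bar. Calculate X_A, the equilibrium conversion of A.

X = 0.218

Let X = conversion of A (basis 1 mol A); extent of reaction ξ = X.
Species balance: n_A = 1 − X; n_B = 2.85 − X; n_D = X; n_I = 0.72 (inert).
Summing: n_T = 4.57 − X.
With p_i = (n_i/n_T)P, K_p = p_D / (p_A p_B).
Setting this equal to 0.11 bar^-1 and taking the physical root (0 < X < 1) gives X = 0.218.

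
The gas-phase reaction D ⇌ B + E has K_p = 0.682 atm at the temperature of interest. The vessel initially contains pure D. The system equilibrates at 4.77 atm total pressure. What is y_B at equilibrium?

y_B = 0.261

Let X = conversion of D (basis 1 mol D); extent of reaction ξ = X.
Moles: n_D = 1 − X; n_B = X; n_E = X.
n_T = Σnᵢ = 1 + X.
With p_i = (n_i/n_T)P, K_p = p_B p_E / (p_D).
This yields a degree-2 equation in X; solving on (0,1), X = 0.354.
Then n_B = 0.354, n_T = 1.35, so y_B = 0.261.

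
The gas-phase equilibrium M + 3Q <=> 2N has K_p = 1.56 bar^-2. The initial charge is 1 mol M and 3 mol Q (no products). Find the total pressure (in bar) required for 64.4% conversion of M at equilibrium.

Let X = conversion of M (basis 1 mol M); extent of reaction ξ = X.
Species balance: n_M = 1 − X; n_Q = 3 − 3X; n_N = 2X.
n_T = Σnᵢ = 4 − 2X.
K_p = p_N^2 / (p_M p_Q^3) with p_i = (n_i/n_T)·P.
At X = 0.644: the mole-fraction product g(X) = Π y_i^ν_i = 28.14. Since K_p = g(X)·P^{-2}, P = (g/K_p)^(1/2) = (28.14/1.56)^(1/2) = 4.25 bar.

P = 4.25 bar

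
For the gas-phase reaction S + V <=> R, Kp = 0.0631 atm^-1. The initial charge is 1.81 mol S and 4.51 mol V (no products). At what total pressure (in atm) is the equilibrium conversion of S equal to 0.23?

Let X = conversion of S (basis 1.81 mol S); extent of reaction ξ = 1.81X.
Species balance: n_S = 1.81 − 1.81X; n_V = 4.51 − 1.81X; n_R = 1.81X.
Total moles n_T = 6.32 − 1.81X.
Kp = p_R / (p_S p_V) with p_i = (n_i/n_T)·P.
At X = 0.23: the mole-fraction product g(X) = Π y_i^ν_i = 0.4308. Since Kp = g(X)·P^{-1}, P = (g/Kp)^(1/1) = (0.4308/0.0631)^(1/1) = 6.83 atm.

P = 6.83 atm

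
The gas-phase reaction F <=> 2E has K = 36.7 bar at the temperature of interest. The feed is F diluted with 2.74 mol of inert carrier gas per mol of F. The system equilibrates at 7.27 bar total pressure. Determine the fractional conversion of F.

Basis: 1 mol F initially; let X = conversion of F. Extent ξ = X.
Species balance: n_F = 1 − X; n_E = 2X; n_I = 2.74 (inert).
Total moles n_T = 3.74 + X.
y_i = n_i/n_T, p_i = y_i·P. K = p_E^2 / (p_F).
This yields a degree-2 equation in X; solving on (0,1), X = 0.870.

X = 0.870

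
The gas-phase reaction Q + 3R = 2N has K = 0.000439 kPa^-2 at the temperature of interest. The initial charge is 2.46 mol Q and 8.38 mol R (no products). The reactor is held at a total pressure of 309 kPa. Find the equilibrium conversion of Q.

Take 2.46 mol Q as basis and let X be its fractional conversion, so ξ = 2.46X.
At extent ξ: n_Q = 2.46 − 2.46X; n_R = 8.38 − 7.38X; n_N = 4.92X.
Total moles n_T = 10.8 − 4.92X.
y_i = n_i/n_T, p_i = y_i·P. K = p_N^2 / (p_Q p_R^3).
This yields a degree-4 equation in X; solving on (0,1), X = 0.738.

X = 0.738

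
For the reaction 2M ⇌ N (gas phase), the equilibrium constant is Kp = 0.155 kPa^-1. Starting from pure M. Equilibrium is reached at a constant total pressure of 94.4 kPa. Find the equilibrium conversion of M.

Take 1 mol M as basis and let X be its fractional conversion, so ξ = 0.5X.
At extent ξ: n_M = 1 − X; n_N = 0.5X.
n_T = Σnᵢ = 1 − 0.5X.
y_i = n_i/n_T, p_i = y_i·P. Kp = p_N / (p_M^2).
This yields a degree-2 equation in X; solving on (0,1), X = 0.870.

X = 0.870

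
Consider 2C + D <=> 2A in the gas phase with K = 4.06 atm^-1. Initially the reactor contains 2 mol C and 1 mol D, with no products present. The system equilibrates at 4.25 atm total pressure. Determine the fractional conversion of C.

Take 2 mol C as basis and let X be its fractional conversion, so ξ = X.
Moles: n_C = 2 − 2X; n_D = 1 − X; n_A = 2X.
n_T = Σnᵢ = 3 − X.
y_i = n_i/n_T, p_i = y_i·P. K = p_A^2 / (p_C^2 p_D).
Setting this equal to 4.06 atm^-1 and taking the physical root (0 < X < 1) gives X = 0.623.

X = 0.623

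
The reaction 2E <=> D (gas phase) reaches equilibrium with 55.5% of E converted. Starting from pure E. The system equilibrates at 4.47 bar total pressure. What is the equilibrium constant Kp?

Take 1 mol E as basis and let X be its fractional conversion, so ξ = 0.5X.
Species balance: n_E = 1 − X; n_D = 0.5X.
Total moles n_T = 1 − 0.5X.
At X = 0.555: n_E = 0.445, n_D = 0.278, n_T = 0.722.
p_i = (n_i/n_T)·P. Kp = p_D / (p_E^2) = 0.227 bar^-1.

Kp = 0.227 bar^-1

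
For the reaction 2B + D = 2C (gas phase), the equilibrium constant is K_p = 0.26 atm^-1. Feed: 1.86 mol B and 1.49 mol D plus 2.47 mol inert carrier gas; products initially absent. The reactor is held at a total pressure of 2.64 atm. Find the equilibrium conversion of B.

Basis: 1.86 mol B initially; let X = conversion of B. Extent ξ = 0.93X.
Species balance: n_B = 1.86 − 1.86X; n_D = 1.49 − 0.93X; n_C = 1.86X; n_I = 2.47 (inert).
n_T = Σnᵢ = 5.82 − 0.93X.
Mole fractions y_i = n_i/n_T; K_p = p_C^2 / (p_B^2 p_D) with p_i = y_i·P.
Equating to 0.26 atm^-1 and solving on 0 < X < 1: X = 0.280.

X = 0.280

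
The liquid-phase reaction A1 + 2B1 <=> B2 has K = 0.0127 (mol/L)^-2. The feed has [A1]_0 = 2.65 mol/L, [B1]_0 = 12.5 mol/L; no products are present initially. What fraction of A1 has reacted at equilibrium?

Let X = conversion of A1; extent ξ = 2.65·X mol/L.
Concentrations: [A1] = 2.65 − 2.65X; [B1] = 12.5 − 5.3X; [B2] = 2.65X.
K = [B2] / ([A1] [B1]^2).
Setting equal to 0.0127 and solving for X on (0,1) gives X = 0.541.

X = 0.541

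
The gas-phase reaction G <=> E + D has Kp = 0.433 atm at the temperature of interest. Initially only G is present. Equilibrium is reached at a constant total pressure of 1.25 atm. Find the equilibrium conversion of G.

X = 0.507

Let X = conversion of G (basis 1 mol G); extent of reaction ξ = X.
At extent ξ: n_G = 1 − X; n_E = X; n_D = X.
Summing: n_T = 1 + X.
y_i = n_i/n_T, p_i = y_i·P. Kp = p_E p_D / (p_G).
This yields a degree-2 equation in X; solving on (0,1), X = 0.507.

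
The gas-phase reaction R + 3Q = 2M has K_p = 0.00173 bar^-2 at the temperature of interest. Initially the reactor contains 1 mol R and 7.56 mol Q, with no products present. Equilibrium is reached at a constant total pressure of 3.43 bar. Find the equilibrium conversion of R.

X = 0.151

Basis: 1 mol R initially; let X = conversion of R. Extent ξ = X.
Mole table: n_R = 1 − X; n_Q = 7.56 − 3X; n_M = 2X.
n_T = Σnᵢ = 8.56 − 2X.
y_i = n_i/n_T, p_i = y_i·P. K_p = p_M^2 / (p_R p_Q^3).
Equating to 0.00173 bar^-2 and solving on 0 < X < 1: X = 0.151.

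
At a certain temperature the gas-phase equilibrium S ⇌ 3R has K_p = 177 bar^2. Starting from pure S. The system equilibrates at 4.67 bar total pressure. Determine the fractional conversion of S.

Take 1 mol S as basis and let X be its fractional conversion, so ξ = X.
Moles: n_S = 1 − X; n_R = 3X.
n_T = Σnᵢ = 1 + 2X.
y_i = n_i/n_T, p_i = y_i·P. K_p = p_R^3 / (p_S).
Substituting and setting equal to 177 bar^2 gives a polynomial in X; the root in (0,1) is X = 0.766.

X = 0.766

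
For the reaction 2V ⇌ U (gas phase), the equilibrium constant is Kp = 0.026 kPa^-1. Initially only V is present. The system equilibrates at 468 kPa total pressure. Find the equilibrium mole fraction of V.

y_V = 0.249

Basis: 1 mol V initially; let X = conversion of V. Extent ξ = 0.5X.
At extent ξ: n_V = 1 − X; n_U = 0.5X.
Summing: n_T = 1 − 0.5X.
With p_i = (n_i/n_T)P, Kp = p_U / (p_V^2).
Equating to 0.026 kPa^-1 and solving on 0 < X < 1: X = 0.858.
Then n_V = 0.142, n_T = 0.571, so y_V = 0.249.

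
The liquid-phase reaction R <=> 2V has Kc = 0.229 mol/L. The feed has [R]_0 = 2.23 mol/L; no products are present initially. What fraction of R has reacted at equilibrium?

X = 0.148

Let X = conversion of R; extent ξ = 2.23·X mol/L.
Concentrations: [R] = 2.23 − 2.23X; [V] = 4.46X.
Kc = [V]^2 / ([R]).
Equating to 0.229 mol/L: the physical root is X = 0.148.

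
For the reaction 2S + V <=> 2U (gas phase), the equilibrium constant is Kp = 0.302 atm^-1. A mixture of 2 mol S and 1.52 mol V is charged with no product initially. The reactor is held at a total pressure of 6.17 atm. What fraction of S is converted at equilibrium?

Let X = conversion of S (basis 2 mol S); extent of reaction ξ = X.
Mole table: n_S = 2 − 2X; n_V = 1.52 − X; n_U = 2X.
Summing: n_T = 3.52 − X.
Mole fractions y_i = n_i/n_T; Kp = p_U^2 / (p_S^2 p_V) with p_i = y_i·P.
Equating to 0.302 atm^-1 and solving on 0 < X < 1: X = 0.447.

X = 0.447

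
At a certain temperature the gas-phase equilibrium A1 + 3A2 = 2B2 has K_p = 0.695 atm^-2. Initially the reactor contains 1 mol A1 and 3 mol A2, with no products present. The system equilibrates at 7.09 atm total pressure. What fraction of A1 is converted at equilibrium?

Let X = conversion of A1 (basis 1 mol A1); extent of reaction ξ = X.
Moles: n_A1 = 1 − X; n_A2 = 3 − 3X; n_B2 = 2X.
n_T = Σnᵢ = 4 − 2X.
With p_i = (n_i/n_T)P, K_p = p_B2^2 / (p_A1 p_A2^3).
Equating to 0.695 atm^-2 and solving on 0 < X < 1: X = 0.661.

X = 0.661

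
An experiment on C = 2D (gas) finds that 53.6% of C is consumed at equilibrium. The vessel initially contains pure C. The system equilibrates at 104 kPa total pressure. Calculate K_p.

K_p = 168 kPa

Take 1 mol C as basis and let X be its fractional conversion, so ξ = X.
Mole table: n_C = 1 − X; n_D = 2X.
Total moles n_T = 1 + X.
At X = 0.536: n_C = 0.464, n_D = 1.07, n_T = 1.54.
p_i = (n_i/n_T)·P. K_p = p_D^2 / (p_C) = 168 kPa.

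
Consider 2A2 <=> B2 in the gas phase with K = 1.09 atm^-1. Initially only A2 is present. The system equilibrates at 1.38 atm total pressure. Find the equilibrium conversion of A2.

X = 0.622

Let X = conversion of A2 (basis 1 mol A2); extent of reaction ξ = 0.5X.
Moles: n_A2 = 1 − X; n_B2 = 0.5X.
Summing: n_T = 1 − 0.5X.
Mole fractions y_i = n_i/n_T; K = p_B2 / (p_A2^2) with p_i = y_i·P.
This yields a degree-2 equation in X; solving on (0,1), X = 0.622.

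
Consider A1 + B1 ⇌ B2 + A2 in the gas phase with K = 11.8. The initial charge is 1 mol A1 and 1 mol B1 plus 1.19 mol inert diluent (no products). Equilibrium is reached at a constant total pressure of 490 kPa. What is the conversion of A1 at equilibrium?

Take 1 mol A1 as basis and let X be its fractional conversion, so ξ = X.
Moles: n_A1 = 1 − X; n_B1 = 1 − X; n_B2 = X; n_A2 = X; n_I = 1.19 (inert).
Total moles n_T = 3.19 (Δν = 0, constant).
With p_i = (n_i/n_T)P, K = p_B2 p_A2 / (p_A1 p_B1).
Equating to 11.8 and solving on 0 < X < 1: X = 0.775.

X = 0.775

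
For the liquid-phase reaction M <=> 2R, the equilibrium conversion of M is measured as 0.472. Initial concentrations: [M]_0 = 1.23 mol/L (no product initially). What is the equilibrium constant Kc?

Kc = 2.08 mol/L

Let X = conversion of M.
Concentrations: [M] = 1.23 − 1.23X; [R] = 2.46X.
At X = 0.472: [M] = 0.649, [R] = 1.16.
Kc = [R]^2 / ([M]) = 2.08 mol/L.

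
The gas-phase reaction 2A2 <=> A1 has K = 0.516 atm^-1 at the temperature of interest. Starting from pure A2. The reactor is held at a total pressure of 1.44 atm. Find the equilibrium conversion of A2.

X = 0.498

Take 1 mol A2 as basis and let X be its fractional conversion, so ξ = 0.5X.
Mole table: n_A2 = 1 − X; n_A1 = 0.5X.
Summing: n_T = 1 − 0.5X.
y_i = n_i/n_T, p_i = y_i·P. K = p_A1 / (p_A2^2).
Equating to 0.516 atm^-1 and solving on 0 < X < 1: X = 0.498.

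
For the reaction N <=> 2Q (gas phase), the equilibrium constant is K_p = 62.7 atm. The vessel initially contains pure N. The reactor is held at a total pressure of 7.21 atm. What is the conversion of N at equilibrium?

Take 1 mol N as basis and let X be its fractional conversion, so ξ = X.
At extent ξ: n_N = 1 − X; n_Q = 2X.
Total moles n_T = 1 + X.
Mole fractions y_i = n_i/n_T; K_p = p_Q^2 / (p_N) with p_i = y_i·P.
This yields a degree-2 equation in X; solving on (0,1), X = 0.828.

X = 0.828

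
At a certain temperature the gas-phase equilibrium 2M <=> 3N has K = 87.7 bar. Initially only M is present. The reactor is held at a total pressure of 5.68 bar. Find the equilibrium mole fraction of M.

Basis: 1 mol M initially; let X = conversion of M. Extent ξ = 0.5X.
Mole table: n_M = 1 − X; n_N = 1.5X.
n_T = Σnᵢ = 1 + 0.5X.
Mole fractions y_i = n_i/n_T; K = p_N^3 / (p_M^2) with p_i = y_i·P.
Equating to 87.7 bar and solving on 0 < X < 1: X = 0.744.
Then n_M = 0.256, n_T = 1.37, so y_M = 0.187.

y_M = 0.187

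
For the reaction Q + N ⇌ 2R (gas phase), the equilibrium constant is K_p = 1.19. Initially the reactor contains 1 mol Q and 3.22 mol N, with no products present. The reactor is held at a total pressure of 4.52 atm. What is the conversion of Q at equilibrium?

X = 0.577

Let X = conversion of Q (basis 1 mol Q); extent of reaction ξ = X.
Moles: n_Q = 1 − X; n_N = 3.22 − X; n_R = 2X.
Since Δν = 0, n_T = 4.22 throughout.
Mole fractions y_i = n_i/n_T; K_p = p_R^2 / (p_Q p_N) with p_i = y_i·P.
Equating to 1.19 and solving on 0 < X < 1: X = 0.577.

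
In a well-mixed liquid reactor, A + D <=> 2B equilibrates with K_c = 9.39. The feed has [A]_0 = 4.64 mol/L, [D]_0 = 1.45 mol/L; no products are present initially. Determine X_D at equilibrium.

X = 0.864

Let X = conversion of D; extent ξ = 1.45·X mol/L.
Concentrations: [A] = 4.64 − 1.45X; [D] = 1.45 − 1.45X; [B] = 2.9X.
K_c = [B]^2 / ([A] [D]).
This equals 9.39 at X = 0.864 (the root in 0 < X < 1).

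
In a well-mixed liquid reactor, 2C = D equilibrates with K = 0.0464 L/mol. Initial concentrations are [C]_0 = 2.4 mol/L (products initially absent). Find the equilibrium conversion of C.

X = 0.158

Let X = conversion of C; extent ξ = 2.4X/2 mol/L.
Concentrations: [C] = 2.4 − 2.4X; [D] = 1.2X.
K = [D] / ([C]^2).
Equating to 0.0464 L/mol: the physical root is X = 0.158.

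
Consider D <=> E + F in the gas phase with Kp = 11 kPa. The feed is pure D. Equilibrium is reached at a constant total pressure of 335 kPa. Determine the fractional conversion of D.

Take 1 mol D as basis and let X be its fractional conversion, so ξ = X.
Mole table: n_D = 1 − X; n_E = X; n_F = X.
n_T = Σnᵢ = 1 + X.
With p_i = (n_i/n_T)P, Kp = p_E p_F / (p_D).
Equating to 11 kPa and solving on 0 < X < 1: X = 0.178.

X = 0.178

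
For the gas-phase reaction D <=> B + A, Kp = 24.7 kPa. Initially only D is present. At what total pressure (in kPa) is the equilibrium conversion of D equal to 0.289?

Let X = conversion of D (basis 1 mol D); extent of reaction ξ = X.
Mole table: n_D = 1 − X; n_B = X; n_A = X.
Total moles n_T = 1 + X.
Kp = p_B p_A / (p_D) with p_i = (n_i/n_T)·P.
At X = 0.289: the mole-fraction product g(X) = Π y_i^ν_i = 0.09113. Since Kp = g(X)·P^{1}, P = (Kp/g)^(1/1) = (24.7/0.09113)^(1/1) = 271 kPa.

P = 271 kPa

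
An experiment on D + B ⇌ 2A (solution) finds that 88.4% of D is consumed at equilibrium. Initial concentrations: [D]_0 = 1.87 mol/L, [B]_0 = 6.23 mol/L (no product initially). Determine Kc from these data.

Let X = conversion of D.
Concentrations: [D] = 1.87 − 1.87X; [B] = 6.23 − 1.87X; [A] = 3.74X.
At X = 0.884: [D] = 0.217, [B] = 4.58, [A] = 3.31.
Kc = [A]^2 / ([D] [B]) = 11.

Kc = 11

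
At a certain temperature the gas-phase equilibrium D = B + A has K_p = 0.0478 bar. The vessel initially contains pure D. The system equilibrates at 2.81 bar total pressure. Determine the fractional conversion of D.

X = 0.129

Take 1 mol D as basis and let X be its fractional conversion, so ξ = X.
Mole table: n_D = 1 − X; n_B = X; n_A = X.
n_T = Σnᵢ = 1 + X.
With p_i = (n_i/n_T)P, K_p = p_B p_A / (p_D).
Setting this equal to 0.0478 bar and taking the physical root (0 < X < 1) gives X = 0.129.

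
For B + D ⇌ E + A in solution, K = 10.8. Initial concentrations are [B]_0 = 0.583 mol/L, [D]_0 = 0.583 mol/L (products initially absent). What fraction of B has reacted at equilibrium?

Let X = conversion of B; extent ξ = 0.583·X mol/L.
Concentrations: [B] = 0.583 − 0.583X; [D] = 0.583 − 0.583X; [E] = 0.583X; [A] = 0.583X.
K = [E] [A] / ([B] [D]).
Setting equal to 10.8 and solving for X on (0,1) gives X = 0.767.

X = 0.767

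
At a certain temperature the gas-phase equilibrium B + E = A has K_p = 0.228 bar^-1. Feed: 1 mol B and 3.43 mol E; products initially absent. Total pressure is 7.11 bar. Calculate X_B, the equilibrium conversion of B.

Basis: 1 mol B initially; let X = conversion of B. Extent ξ = X.
Moles: n_B = 1 − X; n_E = 3.43 − X; n_A = X.
Summing: n_T = 4.43 − X.
With p_i = (n_i/n_T)P, K_p = p_A / (p_B p_E).
Equating to 0.228 bar^-1 and solving on 0 < X < 1: X = 0.546.

X = 0.546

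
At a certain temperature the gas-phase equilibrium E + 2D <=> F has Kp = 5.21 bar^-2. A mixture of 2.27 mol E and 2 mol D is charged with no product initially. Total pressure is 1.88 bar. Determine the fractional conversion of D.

Basis: 2 mol D initially; let X = conversion of D. Extent ξ = X.
Moles: n_E = 2.27 − X; n_D = 2 − 2X; n_F = X.
Summing: n_T = 4.27 − 2X.
With p_i = (n_i/n_T)P, Kp = p_F / (p_E p_D^2).
Equating to 5.21 bar^-2 and solving on 0 < X < 1: X = 0.772.

X = 0.772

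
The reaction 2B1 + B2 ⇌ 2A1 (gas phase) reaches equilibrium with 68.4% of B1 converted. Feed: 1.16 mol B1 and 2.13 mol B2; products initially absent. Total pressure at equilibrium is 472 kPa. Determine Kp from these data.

Basis: 1.16 mol B1 initially; let X = conversion of B1. Extent ξ = 0.58X.
Moles: n_B1 = 1.16 − 1.16X; n_B2 = 2.13 − 0.58X; n_A1 = 1.16X.
n_T = Σnᵢ = 3.29 − 0.58X.
At X = 0.684: n_B1 = 0.367, n_B2 = 1.73, n_A1 = 0.793, n_T = 2.89.
p_i = (n_i/n_T)·P. Kp = p_A1^2 / (p_B1^2 p_B2) = 0.0166 kPa^-1.

Kp = 0.0166 kPa^-1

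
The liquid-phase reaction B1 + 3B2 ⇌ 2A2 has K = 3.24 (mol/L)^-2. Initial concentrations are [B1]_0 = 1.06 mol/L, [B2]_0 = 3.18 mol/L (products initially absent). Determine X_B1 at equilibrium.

Let X = conversion of B1; extent ξ = 1.06·X mol/L.
Concentrations: [B1] = 1.06 − 1.06X; [B2] = 3.18 − 3.18X; [A2] = 2.12X.
K = [A2]^2 / ([B1] [B2]^3).
Solving K = 3.24 for X ∈ (0,1): X = 0.641.

X = 0.641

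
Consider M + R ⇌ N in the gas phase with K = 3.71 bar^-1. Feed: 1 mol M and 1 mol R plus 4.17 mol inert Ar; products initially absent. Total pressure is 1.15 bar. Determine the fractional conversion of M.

Take 1 mol M as basis and let X be its fractional conversion, so ξ = X.
At extent ξ: n_M = 1 − X; n_R = 1 − X; n_N = X; n_I = 4.17 (inert).
n_T = Σnᵢ = 6.17 − X.
With p_i = (n_i/n_T)P, K = p_N / (p_M p_R).
Setting this equal to 3.71 bar^-1 and taking the physical root (0 < X < 1) gives X = 0.329.

X = 0.329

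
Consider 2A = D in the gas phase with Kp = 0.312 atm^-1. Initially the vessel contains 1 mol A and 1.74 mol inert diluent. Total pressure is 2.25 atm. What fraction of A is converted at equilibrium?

Let X = conversion of A (basis 1 mol A); extent of reaction ξ = 0.5X.
Moles: n_A = 1 − X; n_D = 0.5X; n_I = 1.74 (inert).
Summing: n_T = 2.74 − 0.5X.
With p_i = (n_i/n_T)P, Kp = p_D / (p_A^2).
Setting this equal to 0.312 atm^-1 and taking the physical root (0 < X < 1) gives X = 0.280.

X = 0.280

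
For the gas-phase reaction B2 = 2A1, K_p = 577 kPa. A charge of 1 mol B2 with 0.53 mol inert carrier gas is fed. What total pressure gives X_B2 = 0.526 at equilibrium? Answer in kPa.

Let X = conversion of B2 (basis 1 mol B2); extent of reaction ξ = X.
Species balance: n_B2 = 1 − X; n_A1 = 2X; n_I = 0.53 (inert).
Total moles n_T = 1.53 + X.
K_p = p_A1^2 / (p_B2) with p_i = (n_i/n_T)·P.
At X = 0.526: the mole-fraction product g(X) = Π y_i^ν_i = 1.136. Since K_p = g(X)·P^{1}, P = (K_p/g)^(1/1) = (577/1.136)^(1/1) = 508 kPa.

P = 508 kPa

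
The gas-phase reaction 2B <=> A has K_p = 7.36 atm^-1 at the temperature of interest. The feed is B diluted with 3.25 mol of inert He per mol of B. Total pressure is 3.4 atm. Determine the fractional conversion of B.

Basis: 1 mol B initially; let X = conversion of B. Extent ξ = 0.5X.
Moles: n_B = 1 − X; n_A = 0.5X; n_I = 3.25 (inert).
n_T = Σnᵢ = 4.25 − 0.5X.
Mole fractions y_i = n_i/n_T; K_p = p_A / (p_B^2) with p_i = y_i·P.
This yields a degree-2 equation in X; solving on (0,1), X = 0.758.

X = 0.758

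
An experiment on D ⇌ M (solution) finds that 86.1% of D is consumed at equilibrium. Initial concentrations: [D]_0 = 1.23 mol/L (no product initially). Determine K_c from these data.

Let X = conversion of D.
Concentrations: [D] = 1.23 − 1.23X; [M] = 1.23X.
At X = 0.861: [D] = 0.171, [M] = 1.06.
K_c = [M] / ([D]) = 6.19.

K_c = 6.19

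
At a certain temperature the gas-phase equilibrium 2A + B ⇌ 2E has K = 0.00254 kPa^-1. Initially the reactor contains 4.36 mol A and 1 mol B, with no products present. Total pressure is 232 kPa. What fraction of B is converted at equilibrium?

X = 0.447

Let X = conversion of B (basis 1 mol B); extent of reaction ξ = X.
Moles: n_A = 4.36 − 2X; n_B = 1 − X; n_E = 2X.
n_T = Σnᵢ = 5.36 − X.
With p_i = (n_i/n_T)P, K = p_E^2 / (p_A^2 p_B).
Setting this equal to 0.00254 kPa^-1 and taking the physical root (0 < X < 1) gives X = 0.447.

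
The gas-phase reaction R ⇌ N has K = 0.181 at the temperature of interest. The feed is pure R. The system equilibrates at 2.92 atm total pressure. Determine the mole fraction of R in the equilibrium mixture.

y_R = 0.847

Let X = conversion of R (basis 1 mol R); extent of reaction ξ = X.
Species balance: n_R = 1 − X; n_N = X.
Total moles n_T = 1 (Δν = 0, constant).
y_i = n_i/n_T, p_i = y_i·P. K = p_N / (p_R).
This yields a degree-1 equation in X; solving on (0,1), X = 0.153.
Then n_R = 0.847, n_T = 1, so y_R = 0.847.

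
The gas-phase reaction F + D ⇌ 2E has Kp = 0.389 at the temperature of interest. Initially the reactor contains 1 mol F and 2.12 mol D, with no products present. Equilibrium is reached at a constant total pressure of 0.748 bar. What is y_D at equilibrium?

y_D = 0.571

Let X = conversion of F (basis 1 mol F); extent of reaction ξ = X.
At extent ξ: n_F = 1 − X; n_D = 2.12 − X; n_E = 2X.
Since Δν = 0, n_T = 3.12 throughout.
With p_i = (n_i/n_T)P, Kp = p_E^2 / (p_F p_D).
Substituting and setting equal to 0.389 gives a polynomial in X; the root in (0,1) is X = 0.339.
Then n_D = 1.78, n_T = 3.12, so y_D = 0.571.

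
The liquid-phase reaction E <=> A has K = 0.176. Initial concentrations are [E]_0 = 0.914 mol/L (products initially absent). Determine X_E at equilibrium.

X = 0.150

Let X = conversion of E; extent ξ = 0.914·X mol/L.
Concentrations: [E] = 0.914 − 0.914X; [A] = 0.914X.
K = [A] / ([E]).
Solving K = 0.176 for X ∈ (0,1): X = 0.150.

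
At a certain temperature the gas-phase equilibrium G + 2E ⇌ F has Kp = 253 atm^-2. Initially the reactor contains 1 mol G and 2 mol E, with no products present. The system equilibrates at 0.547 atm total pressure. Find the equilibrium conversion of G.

Basis: 1 mol G initially; let X = conversion of G. Extent ξ = X.
Mole table: n_G = 1 − X; n_E = 2 − 2X; n_F = X.
n_T = Σnᵢ = 3 − 2X.
y_i = n_i/n_T, p_i = y_i·P. Kp = p_F / (p_G p_E^2).
Setting this equal to 253 atm^-2 and taking the physical root (0 < X < 1) gives X = 0.830.

X = 0.830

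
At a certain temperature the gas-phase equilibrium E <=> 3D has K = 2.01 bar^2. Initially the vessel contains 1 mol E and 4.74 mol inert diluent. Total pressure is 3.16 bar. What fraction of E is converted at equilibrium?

Basis: 1 mol E initially; let X = conversion of E. Extent ξ = X.
Species balance: n_E = 1 − X; n_D = 3X; n_I = 4.74 (inert).
n_T = Σnᵢ = 5.74 + 2X.
y_i = n_i/n_T, p_i = y_i·P. K = p_D^3 / (p_E).
Substituting and setting equal to 2.01 bar^2 gives a polynomial in X; the root in (0,1) is X = 0.542.

X = 0.542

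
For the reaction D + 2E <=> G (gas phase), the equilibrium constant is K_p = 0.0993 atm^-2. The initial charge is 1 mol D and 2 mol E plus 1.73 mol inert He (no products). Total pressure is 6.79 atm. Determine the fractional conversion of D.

X = 0.331

Basis: 1 mol D initially; let X = conversion of D. Extent ξ = X.
Mole table: n_D = 1 − X; n_E = 2 − 2X; n_G = X; n_I = 1.73 (inert).
Summing: n_T = 4.73 − 2X.
Mole fractions y_i = n_i/n_T; K_p = p_G / (p_D p_E^2) with p_i = y_i·P.
Substituting and setting equal to 0.0993 atm^-2 gives a polynomial in X; the root in (0,1) is X = 0.331.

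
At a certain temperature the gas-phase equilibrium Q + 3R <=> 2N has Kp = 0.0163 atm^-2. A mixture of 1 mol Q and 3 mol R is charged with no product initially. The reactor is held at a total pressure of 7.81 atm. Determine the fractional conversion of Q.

X = 0.340

Take 1 mol Q as basis and let X be its fractional conversion, so ξ = X.
Species balance: n_Q = 1 − X; n_R = 3 − 3X; n_N = 2X.
Total moles n_T = 4 − 2X.
Mole fractions y_i = n_i/n_T; Kp = p_N^2 / (p_Q p_R^3) with p_i = y_i·P.
Substituting and setting equal to 0.0163 atm^-2 gives a polynomial in X; the root in (0,1) is X = 0.340.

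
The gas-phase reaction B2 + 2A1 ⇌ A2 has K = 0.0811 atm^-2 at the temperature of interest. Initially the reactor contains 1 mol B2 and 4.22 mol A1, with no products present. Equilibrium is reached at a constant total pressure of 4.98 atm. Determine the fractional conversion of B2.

Basis: 1 mol B2 initially; let X = conversion of B2. Extent ξ = X.
Species balance: n_B2 = 1 − X; n_A1 = 4.22 − 2X; n_A2 = X.
Summing: n_T = 5.22 − 2X.
With p_i = (n_i/n_T)P, K = p_A2 / (p_B2 p_A1^2).
Substituting and setting equal to 0.0811 atm^-2 gives a polynomial in X; the root in (0,1) is X = 0.537.

X = 0.537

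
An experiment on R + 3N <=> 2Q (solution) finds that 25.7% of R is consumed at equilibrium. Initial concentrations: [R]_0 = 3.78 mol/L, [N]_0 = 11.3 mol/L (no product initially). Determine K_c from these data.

K_c = 0.00228 (mol/L)^-2

Let X = conversion of R.
Concentrations: [R] = 3.78 − 3.78X; [N] = 11.3 − 11.3X; [Q] = 7.56X.
At X = 0.257: [R] = 2.81, [N] = 8.39, [Q] = 1.94.
K_c = [Q]^2 / ([R] [N]^3) = 0.00228 (mol/L)^-2.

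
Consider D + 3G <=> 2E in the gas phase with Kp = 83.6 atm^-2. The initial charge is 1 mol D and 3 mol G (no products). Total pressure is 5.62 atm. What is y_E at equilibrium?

y_E = 0.783

Basis: 1 mol D initially; let X = conversion of D. Extent ξ = X.
Species balance: n_D = 1 − X; n_G = 3 − 3X; n_E = 2X.
Summing: n_T = 4 − 2X.
y_i = n_i/n_T, p_i = y_i·P. Kp = p_E^2 / (p_D p_G^3).
Equating to 83.6 atm^-2 and solving on 0 < X < 1: X = 0.879.
Then n_E = 1.76, n_T = 2.24, so y_E = 0.783.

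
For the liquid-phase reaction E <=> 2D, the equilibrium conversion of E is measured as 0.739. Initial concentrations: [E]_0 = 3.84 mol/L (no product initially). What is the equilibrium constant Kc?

Let X = conversion of E.
Concentrations: [E] = 3.84 − 3.84X; [D] = 7.68X.
At X = 0.739: [E] = 1, [D] = 5.68.
Kc = [D]^2 / ([E]) = 32.1 mol/L.

Kc = 32.1 mol/L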